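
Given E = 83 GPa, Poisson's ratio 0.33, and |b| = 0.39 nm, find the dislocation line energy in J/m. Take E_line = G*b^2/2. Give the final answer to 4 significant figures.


Step 1: G = E / (2*(1+nu))
G = 83 / (2*(1+0.33)) = 31.203 GPa = 3.1203e+10 Pa
Step 2: E_line = G*b^2/2
b = 0.39 nm = 3.9e-10 m
E_line = 0.5 * 3.1203e+10 * (3.9e-10)^2 = 2.373e-09 J/m


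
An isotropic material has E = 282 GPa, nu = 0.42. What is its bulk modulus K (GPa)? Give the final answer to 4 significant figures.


K = E / (3*(1-2*nu))
K = 282 / (3*(1-2*0.42))
K = 587.5 GPa


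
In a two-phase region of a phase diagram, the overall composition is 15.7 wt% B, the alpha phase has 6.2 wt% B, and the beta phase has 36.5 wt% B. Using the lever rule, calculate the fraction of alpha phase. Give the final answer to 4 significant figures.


f_alpha = (C_beta - C0) / (C_beta - C_alpha)
f_alpha = (36.5 - 15.7) / (36.5 - 6.2)
f_alpha = 0.6865


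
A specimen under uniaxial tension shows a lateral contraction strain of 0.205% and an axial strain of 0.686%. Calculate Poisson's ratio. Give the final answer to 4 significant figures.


nu = -epsilon_lat / epsilon_axial
Lateral strain is contraction (negative), so using magnitudes:
nu = 0.205 / 0.686
nu = 0.2988


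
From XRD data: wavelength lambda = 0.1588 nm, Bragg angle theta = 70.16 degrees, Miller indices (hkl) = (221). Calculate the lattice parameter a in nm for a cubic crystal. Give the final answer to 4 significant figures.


d = lambda / (2*sin(theta))
d = 0.1588 / (2*sin(70.16 deg))
d = 0.0844103 nm
a = d * sqrt(h^2+k^2+l^2) = 0.0844103 * sqrt(9)
a = 0.2532 nm


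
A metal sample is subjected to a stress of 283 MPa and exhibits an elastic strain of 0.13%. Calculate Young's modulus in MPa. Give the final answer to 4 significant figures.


E = sigma / epsilon
epsilon = 0.13% = 1.3e-03
E = 283 / 1.3e-03
E = 217700 MPa


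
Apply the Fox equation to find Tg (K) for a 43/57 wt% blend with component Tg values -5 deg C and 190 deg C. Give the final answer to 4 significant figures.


1/Tg = w1/Tg1 + w2/Tg2 (in Kelvin)
Tg1 = 268.15 K, Tg2 = 463.15 K
1/Tg = 0.43/268.15 + 0.57/463.15
Tg = 352.8 K


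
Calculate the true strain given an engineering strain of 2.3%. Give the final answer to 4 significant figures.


epsilon_true = ln(1 + epsilon_eng)
epsilon_true = ln(1 + 0.023)
epsilon_true = 0.02274


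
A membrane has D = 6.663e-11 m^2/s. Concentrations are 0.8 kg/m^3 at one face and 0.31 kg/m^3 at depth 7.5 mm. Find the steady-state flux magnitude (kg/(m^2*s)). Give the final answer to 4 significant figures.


J = -D * (dC/dx) = D * (C1 - C2) / dx
J = 6.663e-11 * (0.8 - 0.31) / 7.5e-03
J = 4.353e-09 kg/(m^2*s)


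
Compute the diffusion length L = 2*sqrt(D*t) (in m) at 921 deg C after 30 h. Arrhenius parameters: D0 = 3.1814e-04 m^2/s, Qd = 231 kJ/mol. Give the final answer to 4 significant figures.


Step 1: D = D0 * exp(-Qd/(R*T))
T = 1194.15 K
D = 3.1814e-04 * exp(-231e3 / (8.314 * 1194.15)) = 2.49934e-14 m^2/s
Step 2: L = 2*sqrt(D*t)
t = 30 h = 108000 s
L = 2*sqrt(2.49934e-14 * 108000) = 1.039e-04 m


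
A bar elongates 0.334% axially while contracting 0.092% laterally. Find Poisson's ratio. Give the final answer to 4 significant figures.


nu = -epsilon_lat / epsilon_axial
Lateral strain is contraction (negative), so using magnitudes:
nu = 0.092 / 0.334
nu = 0.2754


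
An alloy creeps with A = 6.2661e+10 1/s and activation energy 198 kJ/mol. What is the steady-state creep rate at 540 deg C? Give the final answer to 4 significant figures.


rate = A * exp(-Q / (R*T))
T = 540 + 273.15 = 813.15 K
rate = 6.2661e+10 * exp(-198e3 / (8.314 * 813.15))
rate = 0.01195 1/s


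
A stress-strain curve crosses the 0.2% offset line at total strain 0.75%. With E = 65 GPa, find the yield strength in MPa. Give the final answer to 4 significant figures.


Offset strain = 0.002
Elastic strain at yield = total_strain - offset = 7.5e-03 - 0.002 = 5.5e-03
sigma_y = E * elastic_strain = 65000 * 5.5e-03
sigma_y = 357.5 MPa


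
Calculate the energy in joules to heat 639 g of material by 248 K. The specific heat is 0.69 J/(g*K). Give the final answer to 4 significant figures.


Q = m * cp * dT
Q = 639 * 0.69 * 248
Q = 109300 J


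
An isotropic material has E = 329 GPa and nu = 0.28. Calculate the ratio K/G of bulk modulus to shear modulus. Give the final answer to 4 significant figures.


G = E / (2*(1+nu))
G = 329 / (2*(1+0.28)) = 128.516 GPa
K = E / (3*(1-2*nu))
K = 329 / (3*(1-2*0.28)) = 249.242 GPa
K/G = 249.242 / 128.516 = 1.939


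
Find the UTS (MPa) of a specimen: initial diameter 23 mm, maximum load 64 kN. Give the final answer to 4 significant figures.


A0 = pi*(d/2)^2 = pi*(23/2)^2 = 415.476 mm^2
UTS = F_max / A0 = 64*1000 / 415.476
UTS = 154 MPa


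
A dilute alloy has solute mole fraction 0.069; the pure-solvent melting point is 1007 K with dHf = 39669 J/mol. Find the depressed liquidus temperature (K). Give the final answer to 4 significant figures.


dT = R*Tm^2*x / dHf
dT = 8.314 * 1007^2 * 0.069 / 39669
dT = 14.6645 K
T_new = 1007 - 14.6645 = 992.3 K


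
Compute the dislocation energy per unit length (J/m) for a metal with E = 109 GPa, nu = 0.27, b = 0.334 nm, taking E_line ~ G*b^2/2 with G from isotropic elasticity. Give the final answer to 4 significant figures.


Step 1: G = E / (2*(1+nu))
G = 109 / (2*(1+0.27)) = 42.9134 GPa = 4.29134e+10 Pa
Step 2: E_line = G*b^2/2
b = 0.334 nm = 3.34e-10 m
E_line = 0.5 * 4.29134e+10 * (3.34e-10)^2 = 2.394e-09 J/m


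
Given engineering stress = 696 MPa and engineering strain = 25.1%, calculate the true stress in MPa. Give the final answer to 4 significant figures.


sigma_true = sigma_eng * (1 + epsilon_eng)
sigma_true = 696 * (1 + 0.251)
sigma_true = 870.7 MPa


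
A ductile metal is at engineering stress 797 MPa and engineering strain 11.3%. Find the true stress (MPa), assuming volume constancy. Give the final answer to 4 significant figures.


sigma_true = sigma_eng * (1 + epsilon_eng)
sigma_true = 797 * (1 + 0.113)
sigma_true = 887.1 MPa


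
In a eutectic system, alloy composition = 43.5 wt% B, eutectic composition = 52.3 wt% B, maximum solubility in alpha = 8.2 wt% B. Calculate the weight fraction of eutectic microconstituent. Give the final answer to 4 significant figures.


f_primary = (C_e - C0) / (C_e - C_alpha_max)
f_primary = (52.3 - 43.5) / (52.3 - 8.2)
f_primary = 0.199546
f_eutectic = 1 - 0.199546 = 0.8005


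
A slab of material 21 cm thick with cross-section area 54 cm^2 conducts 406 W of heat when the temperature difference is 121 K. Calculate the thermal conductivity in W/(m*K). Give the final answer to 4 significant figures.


k = Q*L / (A*dT)
L = 0.21 m, A = 5.4e-03 m^2
k = 406 * 0.21 / (5.4e-03 * 121)
k = 130.5 W/(m*K)


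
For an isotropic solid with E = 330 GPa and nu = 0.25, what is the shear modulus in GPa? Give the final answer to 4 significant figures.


G = E / (2*(1+nu))
G = 330 / (2*(1+0.25))
G = 132 GPa


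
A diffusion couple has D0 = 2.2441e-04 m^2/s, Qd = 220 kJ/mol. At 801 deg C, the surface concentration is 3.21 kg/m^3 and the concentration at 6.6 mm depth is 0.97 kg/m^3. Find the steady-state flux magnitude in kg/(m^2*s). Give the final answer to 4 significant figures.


Step 1: D = D0 * exp(-Qd/(R*T))
T = 801 + 273.15 = 1074.15 K
D = 2.2441e-04 * exp(-220e3 / (8.314 * 1074.15)) = 4.49073e-15 m^2/s
Step 2: J = D * (C1 - C2) / dx
J = 4.49073e-15 * (3.21 - 0.97) / 6.6e-03
J = 1.524e-12 kg/(m^2*s)


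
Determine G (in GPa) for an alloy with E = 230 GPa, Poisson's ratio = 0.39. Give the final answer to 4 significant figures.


G = E / (2*(1+nu))
G = 230 / (2*(1+0.39))
G = 82.73 GPa


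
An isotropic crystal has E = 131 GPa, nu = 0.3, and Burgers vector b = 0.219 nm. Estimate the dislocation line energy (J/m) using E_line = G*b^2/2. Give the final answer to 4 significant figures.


Step 1: G = E / (2*(1+nu))
G = 131 / (2*(1+0.3)) = 50.3846 GPa = 5.03846e+10 Pa
Step 2: E_line = G*b^2/2
b = 0.219 nm = 2.19e-10 m
E_line = 0.5 * 5.03846e+10 * (2.19e-10)^2 = 1.208e-09 J/m


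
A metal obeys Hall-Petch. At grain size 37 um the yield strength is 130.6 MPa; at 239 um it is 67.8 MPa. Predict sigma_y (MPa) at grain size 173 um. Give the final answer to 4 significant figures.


sigma_y = sigma0 + k / sqrt(d)
1/sqrt(d1) = 1/sqrt(3.7e-05) = 164.399;  1/sqrt(d2) = 64.6846
k = (sigma1 - sigma2) / (1/sqrt(d1) - 1/sqrt(d2)) = (130.6 - 67.8) / (164.399 - 64.6846) = 0.629799 MPa*m^0.5
sigma0 = sigma1 - k/sqrt(d1) = 130.6 - 0.629799*164.399 = 27.0617 MPa
sigma_y(d3) = 27.0617 + 0.629799 / sqrt(1.73e-04) = 74.94 MPa


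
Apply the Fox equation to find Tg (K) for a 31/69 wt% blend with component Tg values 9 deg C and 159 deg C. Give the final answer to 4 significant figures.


1/Tg = w1/Tg1 + w2/Tg2 (in Kelvin)
Tg1 = 282.15 K, Tg2 = 432.15 K
1/Tg = 0.31/282.15 + 0.69/432.15
Tg = 371 K


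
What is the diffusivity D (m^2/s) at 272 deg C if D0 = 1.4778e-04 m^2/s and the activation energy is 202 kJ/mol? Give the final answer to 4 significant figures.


D = D0 * exp(-Qd / (R*T))
T = 545.15 K
D = 1.4778e-04 * exp(-202e3 / (8.314 * 545.15))
D = 6.515e-24 m^2/s


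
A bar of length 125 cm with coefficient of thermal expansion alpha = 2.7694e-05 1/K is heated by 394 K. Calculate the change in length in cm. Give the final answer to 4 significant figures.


dL = L0 * alpha * dT
dL = 125 * 2.7694e-05 * 394
dL = 1.364 cm


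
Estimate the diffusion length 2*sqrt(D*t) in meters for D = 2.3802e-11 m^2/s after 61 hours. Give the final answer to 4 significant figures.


t = 61 hr = 219600 s
Diffusion length = 2*sqrt(D*t)
= 2*sqrt(2.3802e-11 * 219600)
= 4.572e-03 m


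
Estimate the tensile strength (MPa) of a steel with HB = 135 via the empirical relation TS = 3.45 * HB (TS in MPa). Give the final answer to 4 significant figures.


TS (MPa) = 3.45 * HB
TS = 3.45 * 135
TS = 465.8 MPa


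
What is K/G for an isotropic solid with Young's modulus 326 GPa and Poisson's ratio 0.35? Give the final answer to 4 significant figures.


G = E / (2*(1+nu))
G = 326 / (2*(1+0.35)) = 120.741 GPa
K = E / (3*(1-2*nu))
K = 326 / (3*(1-2*0.35)) = 362.222 GPa
K/G = 362.222 / 120.741 = 3


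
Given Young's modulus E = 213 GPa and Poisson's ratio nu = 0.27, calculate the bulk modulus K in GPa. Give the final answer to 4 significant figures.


K = E / (3*(1-2*nu))
K = 213 / (3*(1-2*0.27))
K = 154.3 GPa


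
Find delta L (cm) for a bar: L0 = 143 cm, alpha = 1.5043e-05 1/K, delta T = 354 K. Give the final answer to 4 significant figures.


dL = L0 * alpha * dT
dL = 143 * 1.5043e-05 * 354
dL = 0.7615 cm


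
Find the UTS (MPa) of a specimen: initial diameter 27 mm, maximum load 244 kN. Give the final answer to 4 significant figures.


A0 = pi*(d/2)^2 = pi*(27/2)^2 = 572.555 mm^2
UTS = F_max / A0 = 244*1000 / 572.555
UTS = 426.2 MPa


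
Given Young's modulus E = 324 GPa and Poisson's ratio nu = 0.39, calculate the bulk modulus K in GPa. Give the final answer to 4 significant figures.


K = E / (3*(1-2*nu))
K = 324 / (3*(1-2*0.39))
K = 490.9 GPa


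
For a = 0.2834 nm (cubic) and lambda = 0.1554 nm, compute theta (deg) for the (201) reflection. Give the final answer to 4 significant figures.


d = a / sqrt(h^2+k^2+l^2)
d = 0.2834 / sqrt(5) = 0.12674 nm
lambda = 2*d*sin(theta)  =>  sin(theta) = lambda / (2*d)
sin(theta) = 0.1554 / (2 * 0.12674) = 0.613065
theta = 37.81 deg


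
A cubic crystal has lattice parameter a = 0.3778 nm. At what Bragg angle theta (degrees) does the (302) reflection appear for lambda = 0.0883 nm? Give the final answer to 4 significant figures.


d = a / sqrt(h^2+k^2+l^2)
d = 0.3778 / sqrt(13) = 0.104783 nm
lambda = 2*d*sin(theta)  =>  sin(theta) = lambda / (2*d)
sin(theta) = 0.0883 / (2 * 0.104783) = 0.421348
theta = 24.92 deg


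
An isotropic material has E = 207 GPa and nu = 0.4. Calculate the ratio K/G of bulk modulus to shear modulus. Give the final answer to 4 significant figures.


G = E / (2*(1+nu))
G = 207 / (2*(1+0.4)) = 73.9286 GPa
K = E / (3*(1-2*nu))
K = 207 / (3*(1-2*0.4)) = 345 GPa
K/G = 345 / 73.9286 = 4.667


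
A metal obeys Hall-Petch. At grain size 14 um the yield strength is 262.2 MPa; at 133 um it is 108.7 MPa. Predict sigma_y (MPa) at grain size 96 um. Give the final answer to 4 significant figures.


sigma_y = sigma0 + k / sqrt(d)
1/sqrt(d1) = 1/sqrt(1.4e-05) = 267.261;  1/sqrt(d2) = 86.711
k = (sigma1 - sigma2) / (1/sqrt(d1) - 1/sqrt(d2)) = (262.2 - 108.7) / (267.261 - 86.711) = 0.850179 MPa*m^0.5
sigma0 = sigma1 - k/sqrt(d1) = 262.2 - 0.850179*267.261 = 34.9801 MPa
sigma_y(d3) = 34.9801 + 0.850179 / sqrt(9.6e-05) = 121.8 MPa


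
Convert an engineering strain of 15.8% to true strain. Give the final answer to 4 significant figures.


epsilon_true = ln(1 + epsilon_eng)
epsilon_true = ln(1 + 0.158)
epsilon_true = 0.1467


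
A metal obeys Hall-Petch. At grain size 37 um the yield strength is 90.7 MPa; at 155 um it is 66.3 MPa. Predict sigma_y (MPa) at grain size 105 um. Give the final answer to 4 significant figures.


sigma_y = sigma0 + k / sqrt(d)
1/sqrt(d1) = 1/sqrt(3.7e-05) = 164.399;  1/sqrt(d2) = 80.3219
k = (sigma1 - sigma2) / (1/sqrt(d1) - 1/sqrt(d2)) = (90.7 - 66.3) / (164.399 - 80.3219) = 0.29021 MPa*m^0.5
sigma0 = sigma1 - k/sqrt(d1) = 90.7 - 0.29021*164.399 = 42.9898 MPa
sigma_y(d3) = 42.9898 + 0.29021 / sqrt(1.05e-04) = 71.31 MPa


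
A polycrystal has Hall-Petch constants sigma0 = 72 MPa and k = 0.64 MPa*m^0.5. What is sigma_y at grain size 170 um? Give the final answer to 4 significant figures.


sigma_y = sigma0 + k / sqrt(d)
d = 170 um = 1.7e-04 m
sigma_y = 72 + 0.64 / sqrt(1.7e-04)
sigma_y = 121.1 MPa


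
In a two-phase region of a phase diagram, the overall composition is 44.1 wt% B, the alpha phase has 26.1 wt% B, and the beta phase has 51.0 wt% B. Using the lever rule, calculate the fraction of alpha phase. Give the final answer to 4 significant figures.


f_alpha = (C_beta - C0) / (C_beta - C_alpha)
f_alpha = (51.0 - 44.1) / (51.0 - 26.1)
f_alpha = 0.2771


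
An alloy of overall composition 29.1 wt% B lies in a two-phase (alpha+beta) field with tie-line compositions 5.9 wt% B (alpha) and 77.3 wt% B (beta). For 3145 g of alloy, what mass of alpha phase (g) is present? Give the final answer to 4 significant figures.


f_alpha = (C_beta - C0) / (C_beta - C_alpha)
f_alpha = (77.3 - 29.1) / (77.3 - 5.9) = 0.67507
m_alpha = f_alpha * m_total = 0.67507 * 3145 = 2123 g


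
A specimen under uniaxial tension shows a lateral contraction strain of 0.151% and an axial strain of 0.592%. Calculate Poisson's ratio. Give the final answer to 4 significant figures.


nu = -epsilon_lat / epsilon_axial
Lateral strain is contraction (negative), so using magnitudes:
nu = 0.151 / 0.592
nu = 0.2551


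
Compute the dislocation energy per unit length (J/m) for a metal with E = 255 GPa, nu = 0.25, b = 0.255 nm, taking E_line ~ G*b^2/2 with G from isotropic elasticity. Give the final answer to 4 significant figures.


Step 1: G = E / (2*(1+nu))
G = 255 / (2*(1+0.25)) = 102 GPa = 1.02e+11 Pa
Step 2: E_line = G*b^2/2
b = 0.255 nm = 2.55e-10 m
E_line = 0.5 * 1.02e+11 * (2.55e-10)^2 = 3.316e-09 J/m


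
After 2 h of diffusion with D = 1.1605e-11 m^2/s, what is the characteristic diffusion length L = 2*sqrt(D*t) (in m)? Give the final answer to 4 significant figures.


t = 2 hr = 7200 s
Diffusion length = 2*sqrt(D*t)
= 2*sqrt(1.1605e-11 * 7200)
= 5.781e-04 m


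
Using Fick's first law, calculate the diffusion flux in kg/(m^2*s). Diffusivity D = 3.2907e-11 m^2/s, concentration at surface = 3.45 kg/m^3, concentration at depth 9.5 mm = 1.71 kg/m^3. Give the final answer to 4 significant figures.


J = -D * (dC/dx) = D * (C1 - C2) / dx
J = 3.2907e-11 * (3.45 - 1.71) / 9.5e-03
J = 6.027e-09 kg/(m^2*s)


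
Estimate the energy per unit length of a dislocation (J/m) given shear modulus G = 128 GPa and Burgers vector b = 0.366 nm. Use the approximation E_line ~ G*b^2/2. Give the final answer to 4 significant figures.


E = G*b^2/2
b = 0.366 nm = 3.66e-10 m
G = 128 GPa = 1.28e+11 Pa
E = 0.5 * 1.28e+11 * (3.66e-10)^2
E = 8.573e-09 J/m


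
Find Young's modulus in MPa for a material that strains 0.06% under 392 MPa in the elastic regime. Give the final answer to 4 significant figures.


E = sigma / epsilon
epsilon = 0.06% = 6e-04
E = 392 / 6e-04
E = 653300 MPa


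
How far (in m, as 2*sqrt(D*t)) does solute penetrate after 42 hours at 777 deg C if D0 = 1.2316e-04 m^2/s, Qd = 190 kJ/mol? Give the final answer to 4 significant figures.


Step 1: D = D0 * exp(-Qd/(R*T))
T = 1050.15 K
D = 1.2316e-04 * exp(-190e3 / (8.314 * 1050.15)) = 4.3601e-14 m^2/s
Step 2: L = 2*sqrt(D*t)
t = 42 h = 151200 s
L = 2*sqrt(4.3601e-14 * 151200) = 1.624e-04 m


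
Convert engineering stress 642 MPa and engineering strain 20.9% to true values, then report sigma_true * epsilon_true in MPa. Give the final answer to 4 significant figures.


sigma_true = sigma_eng * (1 + epsilon_eng)
sigma_true = 642 * (1 + 0.209) = 776.178 MPa
epsilon_true = ln(1 + epsilon_eng)
epsilon_true = ln(1 + 0.209) = 0.189794
sigma_true * epsilon_true = 776.178 * 0.189794 = 147.3 MPa


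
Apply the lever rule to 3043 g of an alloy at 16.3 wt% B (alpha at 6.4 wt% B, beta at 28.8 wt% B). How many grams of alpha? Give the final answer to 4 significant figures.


f_alpha = (C_beta - C0) / (C_beta - C_alpha)
f_alpha = (28.8 - 16.3) / (28.8 - 6.4) = 0.558036
m_alpha = f_alpha * m_total = 0.558036 * 3043 = 1698 g


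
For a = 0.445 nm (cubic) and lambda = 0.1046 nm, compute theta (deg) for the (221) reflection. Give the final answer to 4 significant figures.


d = a / sqrt(h^2+k^2+l^2)
d = 0.445 / sqrt(9) = 0.148333 nm
lambda = 2*d*sin(theta)  =>  sin(theta) = lambda / (2*d)
sin(theta) = 0.1046 / (2 * 0.148333) = 0.352584
theta = 20.65 deg


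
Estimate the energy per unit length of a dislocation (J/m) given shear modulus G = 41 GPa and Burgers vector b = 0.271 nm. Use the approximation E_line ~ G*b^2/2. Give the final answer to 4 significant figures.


E = G*b^2/2
b = 0.271 nm = 2.71e-10 m
G = 41 GPa = 4.1e+10 Pa
E = 0.5 * 4.1e+10 * (2.71e-10)^2
E = 1.506e-09 J/m


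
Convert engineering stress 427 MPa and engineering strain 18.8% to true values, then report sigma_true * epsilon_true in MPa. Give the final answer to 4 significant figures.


sigma_true = sigma_eng * (1 + epsilon_eng)
sigma_true = 427 * (1 + 0.188) = 507.276 MPa
epsilon_true = ln(1 + epsilon_eng)
epsilon_true = ln(1 + 0.188) = 0.172271
sigma_true * epsilon_true = 507.276 * 0.172271 = 87.39 MPa


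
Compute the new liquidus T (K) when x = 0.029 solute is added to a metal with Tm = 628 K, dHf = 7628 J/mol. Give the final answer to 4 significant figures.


dT = R*Tm^2*x / dHf
dT = 8.314 * 628^2 * 0.029 / 7628
dT = 12.4657 K
T_new = 628 - 12.4657 = 615.5 K


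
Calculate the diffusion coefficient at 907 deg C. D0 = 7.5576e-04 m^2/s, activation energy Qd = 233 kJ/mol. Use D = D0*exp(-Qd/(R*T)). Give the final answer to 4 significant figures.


D = D0 * exp(-Qd / (R*T))
T = 1180.15 K
D = 7.5576e-04 * exp(-233e3 / (8.314 * 1180.15))
D = 3.674e-14 m^2/s


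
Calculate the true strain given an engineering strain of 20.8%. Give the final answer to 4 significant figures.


epsilon_true = ln(1 + epsilon_eng)
epsilon_true = ln(1 + 0.208)
epsilon_true = 0.189


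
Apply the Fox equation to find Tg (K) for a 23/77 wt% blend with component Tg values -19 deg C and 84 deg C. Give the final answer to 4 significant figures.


1/Tg = w1/Tg1 + w2/Tg2 (in Kelvin)
Tg1 = 254.15 K, Tg2 = 357.15 K
1/Tg = 0.23/254.15 + 0.77/357.15
Tg = 326.7 K


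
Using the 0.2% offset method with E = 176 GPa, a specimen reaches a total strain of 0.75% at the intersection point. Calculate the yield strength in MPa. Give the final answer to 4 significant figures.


Offset strain = 0.002
Elastic strain at yield = total_strain - offset = 7.5e-03 - 0.002 = 5.5e-03
sigma_y = E * elastic_strain = 176000 * 5.5e-03
sigma_y = 968 MPa


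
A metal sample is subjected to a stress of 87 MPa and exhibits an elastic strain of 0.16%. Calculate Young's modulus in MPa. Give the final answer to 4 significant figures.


E = sigma / epsilon
epsilon = 0.16% = 1.6e-03
E = 87 / 1.6e-03
E = 54380 MPa


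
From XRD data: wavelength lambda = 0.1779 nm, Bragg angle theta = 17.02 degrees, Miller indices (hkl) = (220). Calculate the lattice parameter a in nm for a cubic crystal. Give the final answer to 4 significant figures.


d = lambda / (2*sin(theta))
d = 0.1779 / (2*sin(17.02 deg))
d = 0.303889 nm
a = d * sqrt(h^2+k^2+l^2) = 0.303889 * sqrt(8)
a = 0.8595 nm


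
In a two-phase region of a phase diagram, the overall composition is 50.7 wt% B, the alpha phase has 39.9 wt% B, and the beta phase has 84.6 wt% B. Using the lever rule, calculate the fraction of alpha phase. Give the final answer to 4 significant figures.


f_alpha = (C_beta - C0) / (C_beta - C_alpha)
f_alpha = (84.6 - 50.7) / (84.6 - 39.9)
f_alpha = 0.7584


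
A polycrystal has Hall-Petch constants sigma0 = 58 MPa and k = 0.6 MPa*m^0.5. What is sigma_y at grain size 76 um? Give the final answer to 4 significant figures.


sigma_y = sigma0 + k / sqrt(d)
d = 76 um = 7.6e-05 m
sigma_y = 58 + 0.6 / sqrt(7.6e-05)
sigma_y = 126.8 MPa


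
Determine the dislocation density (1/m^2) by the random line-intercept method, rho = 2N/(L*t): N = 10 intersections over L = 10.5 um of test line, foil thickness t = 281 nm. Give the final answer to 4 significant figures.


rho = 2N / (L * t)
L = 10.5 um = 1.05e-05 m, t = 281 nm = 2.81e-07 m
rho = 2 * 10 / (1.05e-05 * 2.81e-07)
rho = 6.779e+12 1/m^2


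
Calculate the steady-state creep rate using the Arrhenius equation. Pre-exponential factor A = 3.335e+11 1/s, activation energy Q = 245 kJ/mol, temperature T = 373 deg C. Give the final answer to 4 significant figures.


rate = A * exp(-Q / (R*T))
T = 373 + 273.15 = 646.15 K
rate = 3.335e+11 * exp(-245e3 / (8.314 * 646.15))
rate = 5.207e-09 1/s


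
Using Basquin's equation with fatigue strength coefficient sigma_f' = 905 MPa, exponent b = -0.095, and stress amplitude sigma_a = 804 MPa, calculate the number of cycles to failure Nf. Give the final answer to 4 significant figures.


sigma_a = sigma_f' * (2*Nf)^b
2*Nf = (sigma_a / sigma_f')^(1/b)
2*Nf = (804 / 905)^(1/-0.095)
2*Nf = 3.47515
Nf = 1.738 cycles


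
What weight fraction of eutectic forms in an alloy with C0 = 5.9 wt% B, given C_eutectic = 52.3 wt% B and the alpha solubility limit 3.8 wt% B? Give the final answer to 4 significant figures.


f_primary = (C_e - C0) / (C_e - C_alpha_max)
f_primary = (52.3 - 5.9) / (52.3 - 3.8)
f_primary = 0.956701
f_eutectic = 1 - 0.956701 = 0.0433


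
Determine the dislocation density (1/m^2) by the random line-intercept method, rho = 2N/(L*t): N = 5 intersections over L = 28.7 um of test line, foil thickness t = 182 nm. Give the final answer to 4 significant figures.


rho = 2N / (L * t)
L = 28.7 um = 2.87e-05 m, t = 182 nm = 1.82e-07 m
rho = 2 * 5 / (2.87e-05 * 1.82e-07)
rho = 1.914e+12 1/m^2


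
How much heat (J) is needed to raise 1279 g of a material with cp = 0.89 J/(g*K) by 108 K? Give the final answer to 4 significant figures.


Q = m * cp * dT
Q = 1279 * 0.89 * 108
Q = 122900 J


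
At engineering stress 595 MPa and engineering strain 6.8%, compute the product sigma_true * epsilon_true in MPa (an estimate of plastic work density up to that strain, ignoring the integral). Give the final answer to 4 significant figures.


sigma_true = sigma_eng * (1 + epsilon_eng)
sigma_true = 595 * (1 + 0.068) = 635.46 MPa
epsilon_true = ln(1 + epsilon_eng)
epsilon_true = ln(1 + 0.068) = 0.0657877
sigma_true * epsilon_true = 635.46 * 0.0657877 = 41.81 MPa


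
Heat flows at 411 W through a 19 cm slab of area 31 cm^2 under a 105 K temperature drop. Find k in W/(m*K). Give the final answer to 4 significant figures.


k = Q*L / (A*dT)
L = 0.19 m, A = 3.1e-03 m^2
k = 411 * 0.19 / (3.1e-03 * 105)
k = 239.9 W/(m*K)


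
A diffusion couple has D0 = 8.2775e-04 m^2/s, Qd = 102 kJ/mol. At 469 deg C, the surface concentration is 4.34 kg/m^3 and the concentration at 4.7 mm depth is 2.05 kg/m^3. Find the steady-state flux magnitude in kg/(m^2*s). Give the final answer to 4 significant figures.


Step 1: D = D0 * exp(-Qd/(R*T))
T = 469 + 273.15 = 742.15 K
D = 8.2775e-04 * exp(-102e3 / (8.314 * 742.15)) = 5.47757e-11 m^2/s
Step 2: J = D * (C1 - C2) / dx
J = 5.47757e-11 * (4.34 - 2.05) / 4.7e-03
J = 2.669e-08 kg/(m^2*s)


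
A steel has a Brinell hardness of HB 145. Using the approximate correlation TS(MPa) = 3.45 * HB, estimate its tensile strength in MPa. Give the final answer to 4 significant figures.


TS (MPa) = 3.45 * HB
TS = 3.45 * 145
TS = 500.3 MPa


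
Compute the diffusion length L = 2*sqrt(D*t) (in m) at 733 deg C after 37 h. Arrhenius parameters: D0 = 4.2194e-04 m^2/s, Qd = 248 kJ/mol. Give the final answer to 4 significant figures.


Step 1: D = D0 * exp(-Qd/(R*T))
T = 1006.15 K
D = 4.2194e-04 * exp(-248e3 / (8.314 * 1006.15)) = 5.62052e-17 m^2/s
Step 2: L = 2*sqrt(D*t)
t = 37 h = 133200 s
L = 2*sqrt(5.62052e-17 * 133200) = 5.472e-06 m


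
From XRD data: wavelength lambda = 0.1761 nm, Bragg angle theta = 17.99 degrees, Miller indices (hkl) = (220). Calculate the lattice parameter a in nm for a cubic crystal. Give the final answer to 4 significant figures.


d = lambda / (2*sin(theta))
d = 0.1761 / (2*sin(17.99 deg))
d = 0.285089 nm
a = d * sqrt(h^2+k^2+l^2) = 0.285089 * sqrt(8)
a = 0.8064 nm


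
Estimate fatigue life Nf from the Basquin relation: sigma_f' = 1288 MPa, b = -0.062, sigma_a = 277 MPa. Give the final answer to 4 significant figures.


sigma_a = sigma_f' * (2*Nf)^b
2*Nf = (sigma_a / sigma_f')^(1/b)
2*Nf = (277 / 1288)^(1/-0.062)
2*Nf = 5.82235e+10
Nf = 2.911e+10 cycles


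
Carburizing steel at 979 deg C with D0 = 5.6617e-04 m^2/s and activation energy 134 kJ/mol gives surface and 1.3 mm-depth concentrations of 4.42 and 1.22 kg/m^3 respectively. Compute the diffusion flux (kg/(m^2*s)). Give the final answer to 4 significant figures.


Step 1: D = D0 * exp(-Qd/(R*T))
T = 979 + 273.15 = 1252.15 K
D = 5.6617e-04 * exp(-134e3 / (8.314 * 1252.15)) = 1.45481e-09 m^2/s
Step 2: J = D * (C1 - C2) / dx
J = 1.45481e-09 * (4.42 - 1.22) / 1.3e-03
J = 3.581e-06 kg/(m^2*s)


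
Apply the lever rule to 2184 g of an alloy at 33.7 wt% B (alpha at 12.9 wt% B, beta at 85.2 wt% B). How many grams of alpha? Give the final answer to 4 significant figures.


f_alpha = (C_beta - C0) / (C_beta - C_alpha)
f_alpha = (85.2 - 33.7) / (85.2 - 12.9) = 0.71231
m_alpha = f_alpha * m_total = 0.71231 * 2184 = 1556 g


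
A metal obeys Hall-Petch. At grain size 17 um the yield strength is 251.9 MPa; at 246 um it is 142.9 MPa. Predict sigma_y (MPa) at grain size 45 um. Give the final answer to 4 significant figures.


sigma_y = sigma0 + k / sqrt(d)
1/sqrt(d1) = 1/sqrt(1.7e-05) = 242.536;  1/sqrt(d2) = 63.7577
k = (sigma1 - sigma2) / (1/sqrt(d1) - 1/sqrt(d2)) = (251.9 - 142.9) / (242.536 - 63.7577) = 0.609695 MPa*m^0.5
sigma0 = sigma1 - k/sqrt(d1) = 251.9 - 0.609695*242.536 = 104.027 MPa
sigma_y(d3) = 104.027 + 0.609695 / sqrt(4.5e-05) = 194.9 MPa


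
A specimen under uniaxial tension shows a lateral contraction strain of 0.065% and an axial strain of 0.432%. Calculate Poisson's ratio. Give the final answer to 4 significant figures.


nu = -epsilon_lat / epsilon_axial
Lateral strain is contraction (negative), so using magnitudes:
nu = 0.065 / 0.432
nu = 0.1505


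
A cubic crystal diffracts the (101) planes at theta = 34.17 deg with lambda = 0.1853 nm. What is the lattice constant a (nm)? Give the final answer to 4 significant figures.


d = lambda / (2*sin(theta))
d = 0.1853 / (2*sin(34.17 deg))
d = 0.16496 nm
a = d * sqrt(h^2+k^2+l^2) = 0.16496 * sqrt(2)
a = 0.2333 nm


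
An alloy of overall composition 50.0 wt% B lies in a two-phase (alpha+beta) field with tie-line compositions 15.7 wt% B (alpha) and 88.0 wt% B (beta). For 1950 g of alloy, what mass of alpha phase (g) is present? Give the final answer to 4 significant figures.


f_alpha = (C_beta - C0) / (C_beta - C_alpha)
f_alpha = (88.0 - 50.0) / (88.0 - 15.7) = 0.525588
m_alpha = f_alpha * m_total = 0.525588 * 1950 = 1025 g


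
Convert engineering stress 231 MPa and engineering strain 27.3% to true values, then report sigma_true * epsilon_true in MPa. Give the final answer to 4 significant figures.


sigma_true = sigma_eng * (1 + epsilon_eng)
sigma_true = 231 * (1 + 0.273) = 294.063 MPa
epsilon_true = ln(1 + epsilon_eng)
epsilon_true = ln(1 + 0.273) = 0.241376
sigma_true * epsilon_true = 294.063 * 0.241376 = 70.98 MPa


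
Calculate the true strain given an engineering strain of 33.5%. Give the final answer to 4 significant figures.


epsilon_true = ln(1 + epsilon_eng)
epsilon_true = ln(1 + 0.335)
epsilon_true = 0.2889


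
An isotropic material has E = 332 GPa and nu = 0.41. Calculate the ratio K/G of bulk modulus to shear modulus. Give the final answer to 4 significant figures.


G = E / (2*(1+nu))
G = 332 / (2*(1+0.41)) = 117.73 GPa
K = E / (3*(1-2*nu))
K = 332 / (3*(1-2*0.41)) = 614.815 GPa
K/G = 614.815 / 117.73 = 5.222


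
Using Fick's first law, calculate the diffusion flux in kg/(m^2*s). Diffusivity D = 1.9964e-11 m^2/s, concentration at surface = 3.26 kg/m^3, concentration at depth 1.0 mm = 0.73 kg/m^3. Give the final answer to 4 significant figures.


J = -D * (dC/dx) = D * (C1 - C2) / dx
J = 1.9964e-11 * (3.26 - 0.73) / 1e-03
J = 5.051e-08 kg/(m^2*s)


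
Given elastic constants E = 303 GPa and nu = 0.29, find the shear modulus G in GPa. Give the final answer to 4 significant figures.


G = E / (2*(1+nu))
G = 303 / (2*(1+0.29))
G = 117.4 GPa


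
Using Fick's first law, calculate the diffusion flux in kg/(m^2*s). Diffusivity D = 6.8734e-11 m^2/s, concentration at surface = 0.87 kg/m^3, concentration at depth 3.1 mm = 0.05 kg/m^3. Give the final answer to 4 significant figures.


J = -D * (dC/dx) = D * (C1 - C2) / dx
J = 6.8734e-11 * (0.87 - 0.05) / 3.1e-03
J = 1.818e-08 kg/(m^2*s)


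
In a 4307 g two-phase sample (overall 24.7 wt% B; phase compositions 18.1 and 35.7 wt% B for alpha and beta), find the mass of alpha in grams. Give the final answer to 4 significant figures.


f_alpha = (C_beta - C0) / (C_beta - C_alpha)
f_alpha = (35.7 - 24.7) / (35.7 - 18.1) = 0.625
m_alpha = f_alpha * m_total = 0.625 * 4307 = 2692 g


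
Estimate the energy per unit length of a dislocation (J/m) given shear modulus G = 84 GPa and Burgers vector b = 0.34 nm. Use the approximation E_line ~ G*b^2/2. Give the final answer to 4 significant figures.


E = G*b^2/2
b = 0.34 nm = 3.4e-10 m
G = 84 GPa = 8.4e+10 Pa
E = 0.5 * 8.4e+10 * (3.4e-10)^2
E = 4.855e-09 J/m


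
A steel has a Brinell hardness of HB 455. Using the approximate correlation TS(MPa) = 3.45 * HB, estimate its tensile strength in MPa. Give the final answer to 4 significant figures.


TS (MPa) = 3.45 * HB
TS = 3.45 * 455
TS = 1570 MPa


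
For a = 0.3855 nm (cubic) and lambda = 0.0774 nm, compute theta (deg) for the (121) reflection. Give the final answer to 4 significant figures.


d = a / sqrt(h^2+k^2+l^2)
d = 0.3855 / sqrt(6) = 0.15738 nm
lambda = 2*d*sin(theta)  =>  sin(theta) = lambda / (2*d)
sin(theta) = 0.0774 / (2 * 0.15738) = 0.245902
theta = 14.24 deg


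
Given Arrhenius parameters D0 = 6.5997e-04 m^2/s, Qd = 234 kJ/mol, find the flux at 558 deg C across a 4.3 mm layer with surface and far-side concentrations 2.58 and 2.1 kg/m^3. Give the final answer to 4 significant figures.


Step 1: D = D0 * exp(-Qd/(R*T))
T = 558 + 273.15 = 831.15 K
D = 6.5997e-04 * exp(-234e3 / (8.314 * 831.15)) = 1.29711e-18 m^2/s
Step 2: J = D * (C1 - C2) / dx
J = 1.29711e-18 * (2.58 - 2.1) / 4.3e-03
J = 1.448e-16 kg/(m^2*s)


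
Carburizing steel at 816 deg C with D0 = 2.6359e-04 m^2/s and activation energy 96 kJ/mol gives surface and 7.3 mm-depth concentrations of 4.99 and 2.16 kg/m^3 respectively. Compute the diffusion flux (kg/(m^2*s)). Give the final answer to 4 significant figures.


Step 1: D = D0 * exp(-Qd/(R*T))
T = 816 + 273.15 = 1089.15 K
D = 2.6359e-04 * exp(-96e3 / (8.314 * 1089.15)) = 6.55677e-09 m^2/s
Step 2: J = D * (C1 - C2) / dx
J = 6.55677e-09 * (4.99 - 2.16) / 7.3e-03
J = 2.542e-06 kg/(m^2*s)


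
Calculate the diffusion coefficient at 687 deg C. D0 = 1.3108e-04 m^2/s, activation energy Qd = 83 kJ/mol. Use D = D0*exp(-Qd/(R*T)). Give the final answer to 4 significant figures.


D = D0 * exp(-Qd / (R*T))
T = 960.15 K
D = 1.3108e-04 * exp(-83e3 / (8.314 * 960.15))
D = 3.999e-09 m^2/s


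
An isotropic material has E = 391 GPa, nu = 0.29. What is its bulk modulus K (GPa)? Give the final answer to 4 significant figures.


K = E / (3*(1-2*nu))
K = 391 / (3*(1-2*0.29))
K = 310.3 GPa


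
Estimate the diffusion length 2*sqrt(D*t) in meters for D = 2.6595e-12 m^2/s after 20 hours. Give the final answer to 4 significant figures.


t = 20 hr = 72000 s
Diffusion length = 2*sqrt(D*t)
= 2*sqrt(2.6595e-12 * 72000)
= 8.752e-04 m


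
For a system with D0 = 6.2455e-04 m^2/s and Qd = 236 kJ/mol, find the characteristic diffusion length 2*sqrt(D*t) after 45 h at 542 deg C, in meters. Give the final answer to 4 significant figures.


Step 1: D = D0 * exp(-Qd/(R*T))
T = 815.15 K
D = 6.2455e-04 * exp(-236e3 / (8.314 * 815.15)) = 4.70101e-19 m^2/s
Step 2: L = 2*sqrt(D*t)
t = 45 h = 162000 s
L = 2*sqrt(4.70101e-19 * 162000) = 5.519e-07 m


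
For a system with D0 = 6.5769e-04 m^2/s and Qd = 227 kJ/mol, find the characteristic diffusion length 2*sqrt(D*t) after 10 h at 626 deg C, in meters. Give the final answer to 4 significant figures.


Step 1: D = D0 * exp(-Qd/(R*T))
T = 899.15 K
D = 6.5769e-04 * exp(-227e3 / (8.314 * 899.15)) = 4.26927e-17 m^2/s
Step 2: L = 2*sqrt(D*t)
t = 10 h = 36000 s
L = 2*sqrt(4.26927e-17 * 36000) = 2.479e-06 m


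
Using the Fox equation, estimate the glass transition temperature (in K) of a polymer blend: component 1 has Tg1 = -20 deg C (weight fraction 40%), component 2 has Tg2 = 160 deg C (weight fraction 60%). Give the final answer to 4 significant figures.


1/Tg = w1/Tg1 + w2/Tg2 (in Kelvin)
Tg1 = 253.15 K, Tg2 = 433.15 K
1/Tg = 0.4/253.15 + 0.6/433.15
Tg = 337.2 K


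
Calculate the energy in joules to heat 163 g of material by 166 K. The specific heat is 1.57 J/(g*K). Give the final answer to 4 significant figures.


Q = m * cp * dT
Q = 163 * 1.57 * 166
Q = 42480 J


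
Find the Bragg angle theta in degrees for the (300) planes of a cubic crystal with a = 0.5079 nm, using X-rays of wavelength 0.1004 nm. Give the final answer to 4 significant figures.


d = a / sqrt(h^2+k^2+l^2)
d = 0.5079 / sqrt(9) = 0.1693 nm
lambda = 2*d*sin(theta)  =>  sin(theta) = lambda / (2*d)
sin(theta) = 0.1004 / (2 * 0.1693) = 0.296515
theta = 17.25 deg


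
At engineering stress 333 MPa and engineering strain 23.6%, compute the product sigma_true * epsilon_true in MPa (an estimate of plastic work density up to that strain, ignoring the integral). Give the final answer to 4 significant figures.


sigma_true = sigma_eng * (1 + epsilon_eng)
sigma_true = 333 * (1 + 0.236) = 411.588 MPa
epsilon_true = ln(1 + epsilon_eng)
epsilon_true = ln(1 + 0.236) = 0.21188
sigma_true * epsilon_true = 411.588 * 0.21188 = 87.21 MPa


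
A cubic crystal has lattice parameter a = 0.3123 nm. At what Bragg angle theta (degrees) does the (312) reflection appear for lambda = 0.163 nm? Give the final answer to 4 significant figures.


d = a / sqrt(h^2+k^2+l^2)
d = 0.3123 / sqrt(14) = 0.0834657 nm
lambda = 2*d*sin(theta)  =>  sin(theta) = lambda / (2*d)
sin(theta) = 0.163 / (2 * 0.0834657) = 0.976449
theta = 77.54 deg


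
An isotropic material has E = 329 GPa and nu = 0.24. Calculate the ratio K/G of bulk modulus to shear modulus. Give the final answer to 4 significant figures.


G = E / (2*(1+nu))
G = 329 / (2*(1+0.24)) = 132.661 GPa
K = E / (3*(1-2*nu))
K = 329 / (3*(1-2*0.24)) = 210.897 GPa
K/G = 210.897 / 132.661 = 1.59


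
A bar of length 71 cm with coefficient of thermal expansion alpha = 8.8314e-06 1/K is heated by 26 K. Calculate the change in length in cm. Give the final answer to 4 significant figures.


dL = L0 * alpha * dT
dL = 71 * 8.8314e-06 * 26
dL = 0.0163 cm


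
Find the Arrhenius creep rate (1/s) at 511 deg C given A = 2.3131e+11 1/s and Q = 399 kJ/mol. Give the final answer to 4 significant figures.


rate = A * exp(-Q / (R*T))
T = 511 + 273.15 = 784.15 K
rate = 2.3131e+11 * exp(-399e3 / (8.314 * 784.15))
rate = 6.09e-16 1/s


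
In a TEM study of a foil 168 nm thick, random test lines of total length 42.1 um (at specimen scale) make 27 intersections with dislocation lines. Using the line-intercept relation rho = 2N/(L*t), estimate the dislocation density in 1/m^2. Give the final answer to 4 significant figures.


rho = 2N / (L * t)
L = 42.1 um = 4.21e-05 m, t = 168 nm = 1.68e-07 m
rho = 2 * 27 / (4.21e-05 * 1.68e-07)
rho = 7.635e+12 1/m^2


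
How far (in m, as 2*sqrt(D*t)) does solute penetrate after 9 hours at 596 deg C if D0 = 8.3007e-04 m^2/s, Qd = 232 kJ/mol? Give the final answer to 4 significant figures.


Step 1: D = D0 * exp(-Qd/(R*T))
T = 869.15 K
D = 8.3007e-04 * exp(-232e3 / (8.314 * 869.15)) = 9.45696e-18 m^2/s
Step 2: L = 2*sqrt(D*t)
t = 9 h = 32400 s
L = 2*sqrt(9.45696e-18 * 32400) = 1.107e-06 m


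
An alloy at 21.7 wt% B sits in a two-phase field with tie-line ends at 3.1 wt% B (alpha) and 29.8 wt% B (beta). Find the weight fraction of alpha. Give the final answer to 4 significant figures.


f_alpha = (C_beta - C0) / (C_beta - C_alpha)
f_alpha = (29.8 - 21.7) / (29.8 - 3.1)
f_alpha = 0.3034


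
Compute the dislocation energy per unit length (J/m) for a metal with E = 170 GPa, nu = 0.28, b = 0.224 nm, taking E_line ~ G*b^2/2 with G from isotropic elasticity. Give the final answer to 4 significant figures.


Step 1: G = E / (2*(1+nu))
G = 170 / (2*(1+0.28)) = 66.4063 GPa = 6.64063e+10 Pa
Step 2: E_line = G*b^2/2
b = 0.224 nm = 2.24e-10 m
E_line = 0.5 * 6.64063e+10 * (2.24e-10)^2 = 1.666e-09 J/m


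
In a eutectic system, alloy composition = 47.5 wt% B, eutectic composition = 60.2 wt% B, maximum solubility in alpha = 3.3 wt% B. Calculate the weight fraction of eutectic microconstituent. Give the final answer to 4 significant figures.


f_primary = (C_e - C0) / (C_e - C_alpha_max)
f_primary = (60.2 - 47.5) / (60.2 - 3.3)
f_primary = 0.223199
f_eutectic = 1 - 0.223199 = 0.7768


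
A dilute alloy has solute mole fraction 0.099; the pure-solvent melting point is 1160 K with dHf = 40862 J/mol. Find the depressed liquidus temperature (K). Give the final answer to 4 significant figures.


dT = R*Tm^2*x / dHf
dT = 8.314 * 1160^2 * 0.099 / 40862
dT = 27.1045 K
T_new = 1160 - 27.1045 = 1133 K


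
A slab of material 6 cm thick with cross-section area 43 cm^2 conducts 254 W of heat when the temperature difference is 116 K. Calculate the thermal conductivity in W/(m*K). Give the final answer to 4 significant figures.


k = Q*L / (A*dT)
L = 0.06 m, A = 4.3e-03 m^2
k = 254 * 0.06 / (4.3e-03 * 116)
k = 30.55 W/(m*K)


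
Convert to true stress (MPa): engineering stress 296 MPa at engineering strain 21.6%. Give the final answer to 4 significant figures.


sigma_true = sigma_eng * (1 + epsilon_eng)
sigma_true = 296 * (1 + 0.216)
sigma_true = 359.9 MPa


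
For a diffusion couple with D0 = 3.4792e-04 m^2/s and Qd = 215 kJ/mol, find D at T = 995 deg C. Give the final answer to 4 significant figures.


D = D0 * exp(-Qd / (R*T))
T = 1268.15 K
D = 3.4792e-04 * exp(-215e3 / (8.314 * 1268.15))
D = 4.846e-13 m^2/s


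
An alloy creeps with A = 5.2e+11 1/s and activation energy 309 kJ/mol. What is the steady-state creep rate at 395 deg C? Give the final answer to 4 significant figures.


rate = A * exp(-Q / (R*T))
T = 395 + 273.15 = 668.15 K
rate = 5.2e+11 * exp(-309e3 / (8.314 * 668.15))
rate = 3.615e-13 1/s
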